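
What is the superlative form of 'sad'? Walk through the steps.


Apply superlative formation (double final consonant, add -est): 'sad' -> 'saddest'.

saddest


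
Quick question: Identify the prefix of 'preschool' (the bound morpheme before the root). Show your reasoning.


The word 'preschool' = 'pre' (prefix) + 'school' (root). The prefix is 'pre'.

pre


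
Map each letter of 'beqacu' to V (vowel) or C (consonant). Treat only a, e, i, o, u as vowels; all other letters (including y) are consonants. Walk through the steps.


Letter mapping: b = C, e = V, q = C, a = V, c = C, u = V.

CVCVCV


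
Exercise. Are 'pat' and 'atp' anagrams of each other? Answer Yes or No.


Sorted letters of 'pat': 'apt'
Sorted letters of 'atp': 'apt'
They match.

Yes


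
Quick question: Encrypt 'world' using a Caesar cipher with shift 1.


Shift each letter by 1: w -> x, o -> p, r -> s, l -> m, d -> e. Result: 'xpsme'.

xpsme


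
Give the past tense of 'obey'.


Apply rule: Add -ed. 'obey' becomes 'obeyed'.

obeyed


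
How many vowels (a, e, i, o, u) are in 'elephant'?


Vowels in 'elephant': e, e, a = 3 vowels.

3


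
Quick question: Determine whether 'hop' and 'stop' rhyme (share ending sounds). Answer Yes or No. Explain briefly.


Rime (stressed vowel + following sounds) of 'hop': -op = /ɒp/
Rime of 'stop': -op = /ɒp/
/ɒp/ and /ɒp/ are the same ending sound, so the words rhyme.

Yes


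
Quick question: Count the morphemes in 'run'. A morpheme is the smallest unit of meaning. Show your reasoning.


Decomposition: run (free morpheme) = 1 morpheme(s)

1 morphemes


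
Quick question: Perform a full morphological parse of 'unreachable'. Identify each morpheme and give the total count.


Step 1: Identify prefix: 'un' (meaning: not/reverse)
Step 2: Identify root: 'reach'
Step 3: Identify suffix(es): 'able'
Decomposition: un- (prefix: not/reverse) + reach (root) + -able (suffix: capable of)
Total morphemes: 3

3 morphemes (un- (prefix: not/reverse) + reach (root) + -able (suffix: capable of))


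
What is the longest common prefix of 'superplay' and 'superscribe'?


Compare from the start: 5 characters match: 'super'. Mismatch at position 6: 'p' vs 's'.

super


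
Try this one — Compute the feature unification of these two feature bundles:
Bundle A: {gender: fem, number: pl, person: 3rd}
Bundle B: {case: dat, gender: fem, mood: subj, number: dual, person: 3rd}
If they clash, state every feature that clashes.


Compare features:
case: A=_ vs B=dat -> unified: dat
gender: A=fem vs B=fem -> unified: fem
mood: A=_ vs B=subj -> unified: subj
number: A=pl vs B=dual -> CLASH
person: A=3rd vs B=3rd -> unified: 3rd
Clash detected on feature 'number' (pl vs dual); unification fails.

CLASH on 'number' (pl vs dual)


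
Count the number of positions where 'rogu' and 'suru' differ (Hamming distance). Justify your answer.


Alignment:
Position 1: 'r' vs 's' = DIFFER
Position 2: 'o' vs 'u' = DIFFER
Position 3: 'g' vs 'r' = DIFFER
Position 4: 'u' vs 'u' = match
Total differences: 3

3


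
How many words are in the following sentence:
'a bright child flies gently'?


Split into words: a | bright | child | flies | gently = 5 words.

5


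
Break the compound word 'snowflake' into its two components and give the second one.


Split 'snowflake' into 'snow' + 'flake'. The second part is 'flake'.

flake


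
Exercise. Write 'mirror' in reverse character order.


Reverse 'mirror' character by character: 'rorrim'.

rorrim


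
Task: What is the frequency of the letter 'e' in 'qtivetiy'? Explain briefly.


Letter 'e' in 'qtivetiy': found at position(s) 5 = 1 occurrence(s).

1


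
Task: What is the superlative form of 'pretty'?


Apply superlative formation (consonant + y: change y to i, add -est): 'pretty' -> 'prettiest'.

prettiest


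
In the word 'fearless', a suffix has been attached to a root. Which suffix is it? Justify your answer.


The word 'fearless' = 'fear' (root) + '-less' (suffix). The suffix is '-less'.

less


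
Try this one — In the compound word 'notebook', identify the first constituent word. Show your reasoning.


Split 'notebook' into 'note' + 'book'. The first part is 'note'.

note


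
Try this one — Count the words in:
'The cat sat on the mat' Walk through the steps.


Split into words: The | cat | sat | on | the | mat = 6 words.

6


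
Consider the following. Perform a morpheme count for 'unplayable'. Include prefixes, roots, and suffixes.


Decomposition: un- (prefix) + play (root) + -able (suffix) = 3 morpheme(s)

3 morphemes


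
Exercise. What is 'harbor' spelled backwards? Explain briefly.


Reverse 'harbor' character by character: 'robrah'.

robrah


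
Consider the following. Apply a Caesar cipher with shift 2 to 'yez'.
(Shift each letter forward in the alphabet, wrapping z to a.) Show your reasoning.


Shift each letter by 2: y -> a, e -> g, z -> b. Result: 'agb'.

agb


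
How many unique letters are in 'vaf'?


Unique letters in 'vaf': {a, f, v} = 3 distinct letters.

3


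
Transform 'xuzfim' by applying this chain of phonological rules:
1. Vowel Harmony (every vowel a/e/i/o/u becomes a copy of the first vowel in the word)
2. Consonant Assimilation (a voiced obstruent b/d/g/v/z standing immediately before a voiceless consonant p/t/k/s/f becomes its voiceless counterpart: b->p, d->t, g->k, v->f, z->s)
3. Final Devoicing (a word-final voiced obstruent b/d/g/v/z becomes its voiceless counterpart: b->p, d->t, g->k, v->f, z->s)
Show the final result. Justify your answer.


Starting form: 'xuzfim'
Rule 1: Vowel Harmony: all vowels become 'u' (matching first vowel). 'xuzfim' -> 'xuzfum'
Rule 2: Consonant Assimilation: voiced obstruent before voiceless consonant becomes voiceless ('zf' -> 'sf'). 'xuzfum' -> 'xusfum'
Rule 3: Final Devoicing: final consonant 'm' is not one of the voiced obstruents b/d/g/v/z. No change.
Final form: 'xusfum'

xusfum


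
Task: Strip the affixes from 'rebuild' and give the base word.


Remove prefix 're' from 'rebuild' to get root 'build'.

build


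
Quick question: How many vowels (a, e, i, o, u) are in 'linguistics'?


Vowels in 'linguistics': i, u, i, i = 4 vowels.

4


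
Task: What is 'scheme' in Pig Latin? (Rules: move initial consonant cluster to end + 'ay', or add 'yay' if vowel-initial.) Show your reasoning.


'scheme': move consonant cluster 'sch' to end and add 'ay': 'emeschay'.

emeschay


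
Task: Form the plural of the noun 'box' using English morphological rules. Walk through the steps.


Apply rule: Add -es (sibilant/fricative ending). 'box' becomes 'boxes'.

boxes


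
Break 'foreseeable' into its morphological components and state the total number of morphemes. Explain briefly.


Step 1: Identify prefix: 'fore' (meaning: before/front)
Step 2: Identify root: 'see'
Step 3: Identify suffix(es): 'able'
Decomposition: fore- (prefix: before/front) + see (root) + -able (suffix: capable of)
Total morphemes: 3

3 morphemes (fore- (prefix: before/front) + see (root) + -able (suffix: capable of))


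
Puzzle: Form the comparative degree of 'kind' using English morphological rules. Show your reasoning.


Apply comparative formation (add -er): 'kind' -> 'kinder'.

kinder


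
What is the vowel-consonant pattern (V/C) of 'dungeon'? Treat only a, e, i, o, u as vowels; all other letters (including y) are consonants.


Letter mapping: d = C, u = V, n = C, g = C, e = V, o = V, n = C.

CVCCVVC


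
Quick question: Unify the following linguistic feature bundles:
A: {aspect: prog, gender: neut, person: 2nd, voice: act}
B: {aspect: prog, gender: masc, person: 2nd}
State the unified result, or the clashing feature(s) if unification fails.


Compare features:
aspect: A=prog vs B=prog -> unified: prog
gender: A=neut vs B=masc -> CLASH
person: A=2nd vs B=2nd -> unified: 2nd
voice: A=act vs B=_ -> unified: act
Clash detected on feature 'gender' (neut vs masc); unification fails.

CLASH on 'gender' (neut vs masc)


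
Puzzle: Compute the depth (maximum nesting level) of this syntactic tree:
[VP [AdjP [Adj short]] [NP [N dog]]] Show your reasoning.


Count bracket nesting levels:
'[' at pos 0: depth = 1
'[' at pos 4: depth = 2
'[' at pos 10: depth = 3
'[' at pos 23: depth = 2
'[' at pos 27: depth = 3
Maximum depth reached: 3

3


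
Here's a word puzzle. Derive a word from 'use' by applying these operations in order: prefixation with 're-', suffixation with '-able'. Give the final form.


Step 1: Add prefix 're-' to 'use' = 'reuse'
Step 2: Add suffix '-able' to 'reuse' = 'reusable'

reusable


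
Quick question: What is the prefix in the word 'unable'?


The word 'unable' = 'un' (prefix) + 'able' (root). The prefix is 'un'.

un


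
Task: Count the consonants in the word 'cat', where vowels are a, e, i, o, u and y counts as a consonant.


Consonants in 'cat': c, t = 2 consonants.

2


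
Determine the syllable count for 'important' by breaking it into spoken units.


Break 'important' into syllables: im-por-tant -> im | por | tant = 3 syllables

3 syllables


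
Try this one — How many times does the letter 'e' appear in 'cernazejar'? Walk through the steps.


Letter 'e' in 'cernazejar': found at position(s) 2, 7 = 2 occurrence(s).

2


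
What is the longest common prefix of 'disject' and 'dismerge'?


Compare from the start: 3 characters match: 'dis'. Mismatch at position 4: 'j' vs 'm'.

dis


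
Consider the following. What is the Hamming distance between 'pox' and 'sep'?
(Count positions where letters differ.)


Alignment:
Position 1: 'p' vs 's' = DIFFER
Position 2: 'o' vs 'e' = DIFFER
Position 3: 'x' vs 'p' = DIFFER
Total differences: 3

3


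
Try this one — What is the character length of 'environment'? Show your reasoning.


Spell out 'environment' and number each letter: e(1), n(2), v(3), i(4), r(5), o(6), n(7), m(8), e(9), n(10), t(11). Total: 11 letters.

11


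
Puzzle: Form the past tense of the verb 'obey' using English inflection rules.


Apply rule: Add -ed. 'obey' becomes 'obeyed'.

obeyed


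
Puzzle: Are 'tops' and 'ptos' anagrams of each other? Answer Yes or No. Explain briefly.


Sorted letters of 'tops': 'opst'
Sorted letters of 'ptos': 'opst'
They match.

Yes


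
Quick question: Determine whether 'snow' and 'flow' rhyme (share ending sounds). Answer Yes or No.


Rime (stressed vowel + following sounds) of 'snow': -ow = /oʊ/
Rime of 'flow': -ow = /oʊ/
/oʊ/ and /oʊ/ are the same ending sound, so the words rhyme.

Yes


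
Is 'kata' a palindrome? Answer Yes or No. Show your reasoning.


Forward: 'kata'
Reversed: 'atak'
They differ.

No


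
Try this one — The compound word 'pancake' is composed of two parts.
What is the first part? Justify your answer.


Split 'pancake' into 'pan' + 'cake'. The first part is 'pan'.

pan


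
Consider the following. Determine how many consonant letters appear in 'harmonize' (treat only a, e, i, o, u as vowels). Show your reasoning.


Consonants in 'harmonize': h, r, m, n, z = 5 consonants.

5


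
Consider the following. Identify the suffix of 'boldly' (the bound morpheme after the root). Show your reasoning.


The word 'boldly' = 'bold' (root) + '-ly' (suffix). The suffix is '-ly'.

ly


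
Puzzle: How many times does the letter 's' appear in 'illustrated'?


Letter 's' in 'illustrated': found at position(s) 5 = 1 occurrence(s).

1


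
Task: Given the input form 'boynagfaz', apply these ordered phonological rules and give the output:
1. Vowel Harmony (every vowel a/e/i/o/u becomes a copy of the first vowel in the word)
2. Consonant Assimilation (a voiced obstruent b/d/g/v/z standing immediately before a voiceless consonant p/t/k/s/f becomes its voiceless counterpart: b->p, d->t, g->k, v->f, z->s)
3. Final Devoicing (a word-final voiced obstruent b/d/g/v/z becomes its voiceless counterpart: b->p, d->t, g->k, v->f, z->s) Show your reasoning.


Starting form: 'boynagfaz'
Rule 1: Vowel Harmony: all vowels become 'o' (matching first vowel). 'boynagfaz' -> 'boynogfoz'
Rule 2: Consonant Assimilation: voiced obstruent before voiceless consonant becomes voiceless ('gf' -> 'kf'). 'boynogfoz' -> 'boynokfoz'
Rule 3: Final Devoicing: word-final voiced obstruent 'z' becomes voiceless 's'. 'boynokfoz' -> 'boynokfos'
Final form: 'boynokfos'

boynokfos


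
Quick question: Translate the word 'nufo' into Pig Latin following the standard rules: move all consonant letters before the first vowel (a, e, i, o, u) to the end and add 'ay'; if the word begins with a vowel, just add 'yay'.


'nufo': move consonant cluster 'n' to end and add 'ay': 'ufonay'.

ufonay


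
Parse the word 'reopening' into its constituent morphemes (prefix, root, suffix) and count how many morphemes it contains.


Step 1: Identify prefix: 're' (meaning: again)
Step 2: Identify root: 'open'
Step 3: Identify suffix(es): 'ing'
Decomposition: re- (prefix: again) + open (root) + -ing (suffix: ongoing action)
Total morphemes: 3

3 morphemes (re- (prefix: again) + open (root) + -ing (suffix: ongoing action))


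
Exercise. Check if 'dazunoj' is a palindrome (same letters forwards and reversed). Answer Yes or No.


Forward: 'dazunoj'
Reversed: 'jonuzad'
They differ.

No


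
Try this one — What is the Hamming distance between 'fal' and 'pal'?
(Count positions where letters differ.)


Alignment:
Position 1: 'f' vs 'p' = DIFFER
Position 2: 'a' vs 'a' = match
Position 3: 'l' vs 'l' = match
Total differences: 1

1


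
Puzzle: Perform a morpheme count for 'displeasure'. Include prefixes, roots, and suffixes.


Decomposition: dis- (prefix) + please (root) + -ure (suffix) = 3 morpheme(s)

3 morphemes


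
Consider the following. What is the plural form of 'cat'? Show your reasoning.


Apply rule: Add -s. 'cat' becomes 'cats'.

cats


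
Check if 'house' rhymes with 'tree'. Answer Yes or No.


Rime (stressed vowel + following sounds) of 'house': -ouse = /aʊs/
Rime of 'tree': -ee = /iː/
/aʊs/ and /iː/ are different ending sounds, so the words do not rhyme.

No


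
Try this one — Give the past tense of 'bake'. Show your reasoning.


Apply rule: Add -d (word ends in -e). 'bake' becomes 'baked'.

baked


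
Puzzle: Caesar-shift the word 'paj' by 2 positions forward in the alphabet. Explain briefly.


Shift each letter by 2: p -> r, a -> c, j -> l. Result: 'rcl'.

rcl


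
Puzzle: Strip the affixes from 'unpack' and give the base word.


Remove prefix 'un' from 'unpack' to get root 'pack'.

pack


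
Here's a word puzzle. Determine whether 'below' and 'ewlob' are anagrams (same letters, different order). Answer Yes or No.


Sorted letters of 'below': 'below'
Sorted letters of 'ewlob': 'below'
They match.

Yes


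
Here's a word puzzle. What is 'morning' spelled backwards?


Reverse 'morning' character by character: 'gninrom'.

gninrom


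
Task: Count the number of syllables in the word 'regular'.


Break 'regular' into syllables: reg-u-lar -> reg | u | lar = 3 syllables

3 syllables


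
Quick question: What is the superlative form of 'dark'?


Apply superlative formation (add -est): 'dark' -> 'darkest'.

darkest


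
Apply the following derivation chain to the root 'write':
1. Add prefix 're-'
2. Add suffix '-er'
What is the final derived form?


Step 1: Add prefix 're-' to 'write' = 'rewrite'
Step 2: Add suffix '-er' to 'rewrite' = 'rewriter'

rewriter


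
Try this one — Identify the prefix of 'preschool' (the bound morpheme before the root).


The word 'preschool' = 'pre' (prefix) + 'school' (root). The prefix is 'pre'.

pre


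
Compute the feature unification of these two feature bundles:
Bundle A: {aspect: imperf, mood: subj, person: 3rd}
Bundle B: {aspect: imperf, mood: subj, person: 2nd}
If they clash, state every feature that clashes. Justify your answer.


Compare features:
aspect: A=imperf vs B=imperf -> unified: imperf
mood: A=subj vs B=subj -> unified: subj
person: A=3rd vs B=2nd -> CLASH
Clash detected on feature 'person' (3rd vs 2nd); unification fails.

CLASH on 'person' (3rd vs 2nd)


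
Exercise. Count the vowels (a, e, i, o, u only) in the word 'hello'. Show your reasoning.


Vowels in 'hello': e, o = 2 vowels.

2


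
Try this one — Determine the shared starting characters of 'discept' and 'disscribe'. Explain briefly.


Compare from the start: 3 characters match: 'dis'. Mismatch at position 4: 'c' vs 's'.

dis


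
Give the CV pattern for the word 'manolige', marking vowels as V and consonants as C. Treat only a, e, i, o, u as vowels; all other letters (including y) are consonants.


Letter mapping: m = C, a = V, n = C, o = V, l = C, i = V, g = C, e = V.

CVCVCVCV


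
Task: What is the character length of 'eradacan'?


Spell out 'eradacan' and number each letter: e(1), r(2), a(3), d(4), a(5), c(6), a(7), n(8). Total: 8 letters.

8


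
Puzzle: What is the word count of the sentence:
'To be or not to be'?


Split into words: To | be | or | not | to | be = 6 words.

6


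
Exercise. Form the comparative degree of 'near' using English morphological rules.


Apply comparative formation (add -er): 'near' -> 'nearer'.

nearer


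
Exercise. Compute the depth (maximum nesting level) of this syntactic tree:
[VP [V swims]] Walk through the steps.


Count bracket nesting levels:
'[' at pos 0: depth = 1
'[' at pos 4: depth = 2
Maximum depth reached: 2

2


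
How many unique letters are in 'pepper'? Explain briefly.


Unique letters in 'pepper': {e, p, r} = 3 distinct letters.

3


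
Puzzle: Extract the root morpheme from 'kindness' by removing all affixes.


Remove suffix '-ness' from 'kindness' to get root 'kind'.

kind


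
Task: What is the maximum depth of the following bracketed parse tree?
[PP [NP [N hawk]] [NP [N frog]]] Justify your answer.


Count bracket nesting levels:
'[' at pos 0: depth = 1
'[' at pos 4: depth = 2
'[' at pos 8: depth = 3
'[' at pos 18: depth = 2
'[' at pos 22: depth = 3
Maximum depth reached: 3

3


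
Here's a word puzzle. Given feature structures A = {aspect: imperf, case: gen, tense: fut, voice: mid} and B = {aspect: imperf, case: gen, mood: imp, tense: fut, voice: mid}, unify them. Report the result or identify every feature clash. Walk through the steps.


Compare features:
aspect: A=imperf vs B=imperf -> unified: imperf
case: A=gen vs B=gen -> unified: gen
mood: A=_ vs B=imp -> unified: imp
tense: A=fut vs B=fut -> unified: fut
voice: A=mid vs B=mid -> unified: mid
No clashes found.

Unified: {aspect: imperf, case: gen, mood: imp, tense: fut, voice: mid}


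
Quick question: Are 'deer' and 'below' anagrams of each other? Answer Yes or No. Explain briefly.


Sorted letters of 'deer': 'deer'
Sorted letters of 'below': 'below'
They do not match.

No


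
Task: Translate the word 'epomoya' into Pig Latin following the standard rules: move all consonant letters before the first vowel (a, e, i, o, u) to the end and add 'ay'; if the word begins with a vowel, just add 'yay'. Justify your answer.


'epomoya' starts with a vowel, so add 'yay': 'epomoyayay'.

epomoyayay


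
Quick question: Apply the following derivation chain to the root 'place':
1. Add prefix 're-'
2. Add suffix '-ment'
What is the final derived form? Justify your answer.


Step 1: Add prefix 're-' to 'place' = 'replace'
Step 2: Add suffix '-ment' to 'replace' = 'replacement'

replacement


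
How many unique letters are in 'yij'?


Unique letters in 'yij': {i, j, y} = 3 distinct letters.

3


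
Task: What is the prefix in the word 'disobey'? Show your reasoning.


The word 'disobey' = 'dis' (prefix) + 'obey' (root). The prefix is 'dis'.

dis


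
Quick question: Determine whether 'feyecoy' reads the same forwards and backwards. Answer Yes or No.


Forward: 'feyecoy'
Reversed: 'yoceyef'
They differ.

No


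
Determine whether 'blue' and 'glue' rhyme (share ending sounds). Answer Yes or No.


Rime (stressed vowel + following sounds) of 'blue': -ue = /uː/
Rime of 'glue': -ue = /uː/
/uː/ and /uː/ are the same ending sound, so the words rhyme.

Yes


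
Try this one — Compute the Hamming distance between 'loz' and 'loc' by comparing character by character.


Alignment:
Position 1: 'l' vs 'l' = match
Position 2: 'o' vs 'o' = match
Position 3: 'z' vs 'c' = DIFFER
Total differences: 1

1


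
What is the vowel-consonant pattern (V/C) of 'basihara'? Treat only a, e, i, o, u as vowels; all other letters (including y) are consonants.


Letter mapping: b = C, a = V, s = C, i = V, h = C, a = V, r = C, a = V.

CVCVCVCV


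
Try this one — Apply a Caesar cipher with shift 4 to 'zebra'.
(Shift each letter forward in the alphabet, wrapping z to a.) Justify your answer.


Shift each letter by 4: z -> d, e -> i, b -> f, r -> v, a -> e. Result: 'difve'.

difve


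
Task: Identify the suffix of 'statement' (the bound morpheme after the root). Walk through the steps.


The word 'statement' = 'state' (root) + '-ment' (suffix). The suffix is '-ment'.

ment


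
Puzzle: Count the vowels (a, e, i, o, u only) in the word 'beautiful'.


Vowels in 'beautiful': e, a, u, i, u = 5 vowels.

5


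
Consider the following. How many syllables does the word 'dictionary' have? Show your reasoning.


Break 'dictionary' into syllables: dic-tion-ar-y -> dic | tion | ar | y = 4 syllables

4 syllables


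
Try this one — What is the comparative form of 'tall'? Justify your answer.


Apply comparative formation (add -er): 'tall' -> 'taller'.

taller


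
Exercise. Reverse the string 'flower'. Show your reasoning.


Reverse 'flower' character by character: 'rewolf'.

rewolf


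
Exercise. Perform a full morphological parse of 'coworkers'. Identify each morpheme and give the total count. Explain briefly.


Step 1: Identify prefix: 'co' (meaning: together)
Step 2: Identify root: 'work'
Step 3: Identify suffix(es): 'er, s'
Decomposition: co- (prefix: together) + work (root) + -er (suffix: one who) + -s (plural)
Total morphemes: 4

4 morphemes (co- (prefix: together) + work (root) + -er (suffix: one who) + -s (plural))


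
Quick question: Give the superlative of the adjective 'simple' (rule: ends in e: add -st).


Apply superlative formation (ends in e: add -st): 'simple' -> 'simplest'.

simplest


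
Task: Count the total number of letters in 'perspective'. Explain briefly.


Spell out 'perspective' and number each letter: p(1), e(2), r(3), s(4), p(5), e(6), c(7), t(8), i(9), v(10), e(11). Total: 11 letters.

11


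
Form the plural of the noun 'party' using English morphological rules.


Apply rule: Change -y to -ies (consonant + y). 'party' becomes 'parties'.

parties


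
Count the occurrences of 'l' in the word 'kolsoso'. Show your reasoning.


Letter 'l' in 'kolsoso': found at position(s) 3 = 1 occurrence(s).

1


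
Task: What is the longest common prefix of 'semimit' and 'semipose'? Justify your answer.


Compare from the start: 4 characters match: 'semi'. Mismatch at position 5: 'm' vs 'p'.

semi


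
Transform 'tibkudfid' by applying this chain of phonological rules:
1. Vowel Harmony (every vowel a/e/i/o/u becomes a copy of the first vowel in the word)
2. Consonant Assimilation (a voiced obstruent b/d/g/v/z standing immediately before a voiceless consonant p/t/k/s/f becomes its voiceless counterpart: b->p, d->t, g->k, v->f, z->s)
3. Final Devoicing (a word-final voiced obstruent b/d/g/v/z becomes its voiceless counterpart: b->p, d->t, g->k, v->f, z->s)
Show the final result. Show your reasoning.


Starting form: 'tibkudfid'
Rule 1: Vowel Harmony: all vowels become 'i' (matching first vowel). 'tibkudfid' -> 'tibkidfid'
Rule 2: Consonant Assimilation: voiced obstruent before voiceless consonant becomes voiceless ('bk' -> 'pk', 'df' -> 'tf'). 'tibkidfid' -> 'tipkitfid'
Rule 3: Final Devoicing: word-final voiced obstruent 'd' becomes voiceless 't'. 'tipkitfid' -> 'tipkitfit'
Final form: 'tipkitfit'

tipkitfit


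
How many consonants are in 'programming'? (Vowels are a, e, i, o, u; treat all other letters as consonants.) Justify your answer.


Consonants in 'programming': p, r, g, r, m, m, n, g = 8 consonants.

8


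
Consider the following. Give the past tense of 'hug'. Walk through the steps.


Apply rule: Double final consonant and add -ed. 'hug' becomes 'hugged'.

hugged


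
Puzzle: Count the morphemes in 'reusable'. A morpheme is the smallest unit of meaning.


Decomposition: re- (prefix) + use (root) + -able (suffix) = 3 morpheme(s)

3 morphemes


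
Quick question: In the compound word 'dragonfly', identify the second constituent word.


Split 'dragonfly' into 'dragon' + 'fly'. The second part is 'fly'.

fly


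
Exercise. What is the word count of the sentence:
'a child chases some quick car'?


Split into words: a | child | chases | some | quick | car = 6 words.

6


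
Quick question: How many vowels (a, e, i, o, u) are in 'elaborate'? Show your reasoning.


Vowels in 'elaborate': e, a, o, a, e = 5 vowels.

5


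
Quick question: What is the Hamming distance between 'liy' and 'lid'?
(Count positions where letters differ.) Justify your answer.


Alignment:
Position 1: 'l' vs 'l' = match
Position 2: 'i' vs 'i' = match
Position 3: 'y' vs 'd' = DIFFER
Total differences: 1

1


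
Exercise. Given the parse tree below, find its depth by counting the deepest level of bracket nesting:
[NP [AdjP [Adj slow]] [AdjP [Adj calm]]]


Count bracket nesting levels:
'[' at pos 0: depth = 1
'[' at pos 4: depth = 2
'[' at pos 10: depth = 3
'[' at pos 22: depth = 2
'[' at pos 28: depth = 3
Maximum depth reached: 3

3


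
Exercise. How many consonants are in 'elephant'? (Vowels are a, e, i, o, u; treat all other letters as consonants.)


Consonants in 'elephant': l, p, h, n, t = 5 consonants.

5


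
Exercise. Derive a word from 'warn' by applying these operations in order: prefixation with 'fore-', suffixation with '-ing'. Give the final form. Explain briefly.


Step 1: Add prefix 'fore-' to 'warn' = 'forewarn'
Step 2: Add suffix '-ing' to 'forewarn' = 'forewarning'

forewarning


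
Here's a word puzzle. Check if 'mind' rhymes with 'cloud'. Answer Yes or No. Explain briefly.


Rime (stressed vowel + following sounds) of 'mind': -ind = /aɪnd/
Rime of 'cloud': -oud = /aʊd/
/aɪnd/ and /aʊd/ are different ending sounds, so the words do not rhyme.

No


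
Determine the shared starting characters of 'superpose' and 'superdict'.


Compare from the start: 5 characters match: 'super'. Mismatch at position 6: 'p' vs 'd'.

super


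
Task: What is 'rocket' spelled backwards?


Reverse 'rocket' character by character: 'tekcor'.

tekcor


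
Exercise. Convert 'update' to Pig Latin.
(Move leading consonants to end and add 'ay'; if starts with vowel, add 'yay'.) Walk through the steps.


'update' starts with a vowel, so add 'yay': 'updateyay'.

updateyay


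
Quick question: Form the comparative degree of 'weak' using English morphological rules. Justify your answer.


Apply comparative formation (add -er): 'weak' -> 'weaker'.

weaker


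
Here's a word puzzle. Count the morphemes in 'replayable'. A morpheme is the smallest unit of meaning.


Decomposition: re- (prefix) + play (root) + -able (suffix) = 3 morpheme(s)

3 morphemes


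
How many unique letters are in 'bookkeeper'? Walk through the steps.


Unique letters in 'bookkeeper': {b, e, k, o, p, r} = 6 distinct letters.

6


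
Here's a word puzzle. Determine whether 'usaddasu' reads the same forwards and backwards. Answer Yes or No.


Forward: 'usaddasu'
Reversed: 'usaddasu'
They are identical.

Yes


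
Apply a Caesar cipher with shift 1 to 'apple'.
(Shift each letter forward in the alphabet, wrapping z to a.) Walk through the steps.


Shift each letter by 1: a -> b, p -> q, p -> q, l -> m, e -> f. Result: 'bqqmf'.

bqqmf


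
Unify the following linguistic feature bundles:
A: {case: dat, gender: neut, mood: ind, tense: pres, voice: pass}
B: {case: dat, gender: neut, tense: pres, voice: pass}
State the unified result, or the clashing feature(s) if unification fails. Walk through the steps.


Compare features:
case: A=dat vs B=dat -> unified: dat
gender: A=neut vs B=neut -> unified: neut
mood: A=ind vs B=_ -> unified: ind
tense: A=pres vs B=pres -> unified: pres
voice: A=pass vs B=pass -> unified: pass
No clashes found.

Unified: {case: dat, gender: neut, mood: ind, tense: pres, voice: pass}


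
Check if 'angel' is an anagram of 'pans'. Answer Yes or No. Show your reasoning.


Sorted letters of 'angel': 'aegln'
Sorted letters of 'pans': 'anps'
They do not match.

No


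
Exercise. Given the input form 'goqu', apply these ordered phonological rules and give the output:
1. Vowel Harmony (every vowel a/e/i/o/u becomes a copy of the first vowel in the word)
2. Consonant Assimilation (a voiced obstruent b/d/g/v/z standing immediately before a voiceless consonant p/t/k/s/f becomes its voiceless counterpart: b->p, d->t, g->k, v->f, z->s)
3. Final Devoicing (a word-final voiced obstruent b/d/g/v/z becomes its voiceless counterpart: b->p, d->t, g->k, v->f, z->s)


Starting form: 'goqu'
Rule 1: Vowel Harmony: all vowels become 'o' (matching first vowel). 'goqu' -> 'goqo'
Rule 2: Consonant Assimilation: no voiced obstruent (b/d/g/v/z) stands immediately before a voiceless consonant (p/t/k/s/f). No change.
Rule 3: Final Devoicing: the word ends in the vowel 'o', not a consonant. No change.
Final form: 'goqo'

goqo


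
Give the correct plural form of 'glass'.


Apply rule: Add -es (sibilant/fricative ending). 'glass' becomes 'glasses'.

glasses


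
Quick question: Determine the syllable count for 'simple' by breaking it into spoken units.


Break 'simple' into syllables: sim-ple -> sim | ple = 2 syllables

2 syllables


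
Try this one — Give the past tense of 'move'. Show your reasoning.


Apply rule: Add -d (word ends in -e). 'move' becomes 'moved'.

moved


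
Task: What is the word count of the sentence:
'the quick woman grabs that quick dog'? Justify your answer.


Split into words: the | quick | woman | grabs | that | quick | dog = 7 words.

7


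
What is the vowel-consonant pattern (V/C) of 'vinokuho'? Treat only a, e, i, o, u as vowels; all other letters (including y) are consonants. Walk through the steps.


Letter mapping: v = C, i = V, n = C, o = V, k = C, u = V, h = C, o = V.

CVCVCVCV


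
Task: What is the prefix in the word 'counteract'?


The word 'counteract' = 'counter' (prefix) + 'act' (root). The prefix is 'counter'.

counter


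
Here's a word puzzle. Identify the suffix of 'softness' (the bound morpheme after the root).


The word 'softness' = 'soft' (root) + '-ness' (suffix). The suffix is '-ness'.

ness


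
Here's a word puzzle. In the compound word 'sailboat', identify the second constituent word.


Split 'sailboat' into 'sail' + 'boat'. The second part is 'boat'.

boat


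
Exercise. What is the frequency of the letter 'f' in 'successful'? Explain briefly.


Letter 'f' in 'successful': found at position(s) 8 = 1 occurrence(s).

1


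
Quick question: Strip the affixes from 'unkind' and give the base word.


Remove prefix 'un' from 'unkind' to get root 'kind'.

kind


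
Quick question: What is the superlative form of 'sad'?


Apply superlative formation (double final consonant, add -est): 'sad' -> 'saddest'.

saddest


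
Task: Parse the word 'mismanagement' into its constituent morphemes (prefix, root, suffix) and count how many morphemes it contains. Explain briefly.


Step 1: Identify prefix: 'mis' (meaning: wrongly)
Step 2: Identify root: 'manage'
Step 3: Identify suffix(es): 'ment'
Decomposition: mis- (prefix: wrongly) + manage (root) + -ment (suffix: action/result)
Total morphemes: 3

3 morphemes (mis- (prefix: wrongly) + manage (root) + -ment (suffix: action/result))


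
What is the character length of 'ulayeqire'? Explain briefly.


Spell out 'ulayeqire' and number each letter: u(1), l(2), a(3), y(4), e(5), q(6), i(7), r(8), e(9). Total: 9 letters.

9


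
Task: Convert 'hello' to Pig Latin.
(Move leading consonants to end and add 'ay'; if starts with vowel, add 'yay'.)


'hello': move consonant cluster 'h' to end and add 'ay': 'ellohay'.

ellohay


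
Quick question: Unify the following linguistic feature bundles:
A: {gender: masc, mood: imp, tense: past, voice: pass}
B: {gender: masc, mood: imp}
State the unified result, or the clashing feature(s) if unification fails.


Compare features:
gender: A=masc vs B=masc -> unified: masc
mood: A=imp vs B=imp -> unified: imp
tense: A=past vs B=_ -> unified: past
voice: A=pass vs B=_ -> unified: pass
No clashes found.

Unified: {gender: masc, mood: imp, tense: past, voice: pass}


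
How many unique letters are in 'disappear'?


Unique letters in 'disappear': {a, d, e, i, p, r, s} = 7 distinct letters.

7


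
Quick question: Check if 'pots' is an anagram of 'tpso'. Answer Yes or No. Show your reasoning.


Sorted letters of 'pots': 'opst'
Sorted letters of 'tpso': 'opst'
They match.

Yes


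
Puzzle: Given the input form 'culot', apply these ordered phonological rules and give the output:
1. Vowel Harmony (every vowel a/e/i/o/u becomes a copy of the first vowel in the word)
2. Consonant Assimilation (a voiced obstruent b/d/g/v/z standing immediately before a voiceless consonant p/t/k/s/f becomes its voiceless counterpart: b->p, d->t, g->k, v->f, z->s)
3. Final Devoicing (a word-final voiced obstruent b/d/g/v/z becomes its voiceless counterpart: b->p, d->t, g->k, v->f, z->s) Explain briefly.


Starting form: 'culot'
Rule 1: Vowel Harmony: all vowels become 'u' (matching first vowel). 'culot' -> 'culut'
Rule 2: Consonant Assimilation: no voiced obstruent (b/d/g/v/z) stands immediately before a voiceless consonant (p/t/k/s/f). No change.
Rule 3: Final Devoicing: final consonant 't' is not one of the voiced obstruents b/d/g/v/z. No change.
Final form: 'culut'

culut


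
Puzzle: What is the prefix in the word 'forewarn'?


The word 'forewarn' = 'fore' (prefix) + 'warn' (root). The prefix is 'fore'.

fore


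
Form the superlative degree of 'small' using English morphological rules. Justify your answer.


Apply superlative formation (add -est): 'small' -> 'smallest'.

smallest


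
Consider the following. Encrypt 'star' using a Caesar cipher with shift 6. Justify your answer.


Shift each letter by 6: s -> y, t -> z, a -> g, r -> x. Result: 'yzgx'.

yzgx


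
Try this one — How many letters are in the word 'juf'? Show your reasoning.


Spell out 'juf' and number each letter: j(1), u(2), f(3). Total: 3 letters.

3


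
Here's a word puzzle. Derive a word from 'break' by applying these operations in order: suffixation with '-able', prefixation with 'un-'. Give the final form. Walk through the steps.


Step 1: Add suffix '-able' to 'break' = 'breakable'
Step 2: Add prefix 'un-' to 'breakable' = 'unbreakable'

unbreakable


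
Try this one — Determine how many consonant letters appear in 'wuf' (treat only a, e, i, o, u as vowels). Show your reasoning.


Consonants in 'wuf': w, f = 2 consonants.

2


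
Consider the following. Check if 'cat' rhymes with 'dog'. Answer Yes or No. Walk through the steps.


Rime (stressed vowel + following sounds) of 'cat': -at = /æt/
Rime of 'dog': -og = /ɒg/
/æt/ and /ɒg/ are different ending sounds, so the words do not rhyme.

No


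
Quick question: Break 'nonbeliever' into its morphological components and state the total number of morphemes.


Step 1: Identify prefix: 'non' (meaning: not)
Step 2: Identify root: 'believe'
Step 3: Identify suffix(es): 'er'
Decomposition: non- (prefix: not) + believe (root) + -er (suffix: one who)
Total morphemes: 3

3 morphemes (non- (prefix: not) + believe (root) + -er (suffix: one who))


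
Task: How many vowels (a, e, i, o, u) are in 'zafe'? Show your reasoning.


Vowels in 'zafe': a, e = 2 vowels.

2


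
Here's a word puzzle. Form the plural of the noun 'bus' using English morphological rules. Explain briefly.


Apply rule: Add -es (sibilant/fricative ending). 'bus' becomes 'buses'.

buses


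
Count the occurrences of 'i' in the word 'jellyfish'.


Letter 'i' in 'jellyfish': found at position(s) 7 = 1 occurrence(s).

1


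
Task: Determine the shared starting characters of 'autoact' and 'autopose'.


Compare from the start: 4 characters match: 'auto'. Mismatch at position 5: 'a' vs 'p'.

auto


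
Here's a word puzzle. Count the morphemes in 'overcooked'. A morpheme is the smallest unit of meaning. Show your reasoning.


Decomposition: over- (prefix) + cook (root) + -ed (suffix) = 3 morpheme(s)

3 morphemes


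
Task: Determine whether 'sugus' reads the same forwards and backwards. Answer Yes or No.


Forward: 'sugus'
Reversed: 'sugus'
They are identical.

Yes


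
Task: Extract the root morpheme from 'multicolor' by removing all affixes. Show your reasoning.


Remove prefix 'multi' from 'multicolor' to get root 'color'.

color


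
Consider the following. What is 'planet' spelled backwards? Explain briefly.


Reverse 'planet' character by character: 'tenalp'.

tenalp


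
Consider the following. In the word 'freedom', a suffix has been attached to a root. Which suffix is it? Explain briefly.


The word 'freedom' = 'free' (root) + '-dom' (suffix). The suffix is '-dom'.

dom


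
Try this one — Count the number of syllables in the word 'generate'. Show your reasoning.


Break 'generate' into syllables: gen-er-ate -> gen | er | ate = 3 syllables

3 syllables


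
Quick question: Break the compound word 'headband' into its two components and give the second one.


Split 'headband' into 'head' + 'band'. The second part is 'band'.

band


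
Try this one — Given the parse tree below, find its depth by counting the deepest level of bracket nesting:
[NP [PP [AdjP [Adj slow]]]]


Count bracket nesting levels:
'[' at pos 0: depth = 1
'[' at pos 4: depth = 2
'[' at pos 8: depth = 3
'[' at pos 14: depth = 4
Maximum depth reached: 4

4


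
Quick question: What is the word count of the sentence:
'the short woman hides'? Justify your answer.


Split into words: the | short | woman | hides = 4 words.

4


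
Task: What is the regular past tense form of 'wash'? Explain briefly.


Apply rule: Add -ed. 'wash' becomes 'washed'.

washed


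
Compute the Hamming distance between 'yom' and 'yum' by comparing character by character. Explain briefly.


Alignment:
Position 1: 'y' vs 'y' = match
Position 2: 'o' vs 'u' = DIFFER
Position 3: 'm' vs 'm' = match
Total differences: 1

1


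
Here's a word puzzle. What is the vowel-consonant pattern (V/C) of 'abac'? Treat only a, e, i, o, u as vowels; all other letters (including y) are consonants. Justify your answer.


Letter mapping: a = V, b = C, a = V, c = C.

VCVC


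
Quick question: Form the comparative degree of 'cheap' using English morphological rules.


Apply comparative formation (add -er): 'cheap' -> 'cheaper'.

cheaper


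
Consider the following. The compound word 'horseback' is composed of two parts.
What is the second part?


Split 'horseback' into 'horse' + 'back'. The second part is 'back'.

back


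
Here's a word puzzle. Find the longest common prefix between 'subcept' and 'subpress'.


Compare from the start: 3 characters match: 'sub'. Mismatch at position 4: 'c' vs 'p'.

sub
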